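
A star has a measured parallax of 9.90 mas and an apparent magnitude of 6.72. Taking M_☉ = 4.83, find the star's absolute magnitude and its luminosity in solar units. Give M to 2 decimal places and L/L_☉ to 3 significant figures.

M ≈ 1.70; L/L_☉ ≈ 17.9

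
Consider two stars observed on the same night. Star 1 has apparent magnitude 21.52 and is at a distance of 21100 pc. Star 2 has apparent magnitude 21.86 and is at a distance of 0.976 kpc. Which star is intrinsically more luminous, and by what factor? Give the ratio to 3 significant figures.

Star 1: M = m − 5 log₁₀ d + 5 = 21.52 − 5·4.3243 + 5 = 4.899
Star 2: d = 0.976 kpc = 976.0 pc
Star 2: M = m − 5 log₁₀ d + 5 = 21.86 − 5·2.9894 + 5 = 11.913
ΔM = M_1 − M_2 = 4.899 − (11.913) = -7.014; smaller M is more luminous → Star 1.
L ratio = 10^(0.4 |ΔM|) = 10^2.806 = 639.2

Star 1 is more luminous, by a factor of 639.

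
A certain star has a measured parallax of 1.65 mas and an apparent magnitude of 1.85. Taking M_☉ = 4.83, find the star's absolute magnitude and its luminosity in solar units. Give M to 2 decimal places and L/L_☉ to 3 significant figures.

M ≈ -7.06; L/L_☉ ≈ 57200

d = 1/p = 1000/1.65 mas = 606.1 pc
M = m − 5 log₁₀ d + 5 = 1.85 − 5·2.7825 + 5 = -7.063
M − M_☉ = -7.063 − 4.83 = -11.893
L/L_☉ = 10^(−0.4 × -11.893) = 57150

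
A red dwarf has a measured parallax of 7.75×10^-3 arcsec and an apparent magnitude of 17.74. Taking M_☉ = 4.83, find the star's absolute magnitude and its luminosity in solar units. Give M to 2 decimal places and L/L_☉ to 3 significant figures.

M ≈ 12.19; L/L_☉ ≈ 1.14×10^-3

d = 1/p = 1/7.75×10^-3″ = 129.0 pc
M = m − 5 log₁₀ d + 5 = 17.74 − 5·2.1107 + 5 = 12.187
M − M_☉ = 12.187 − 4.83 = 7.357
L/L_☉ = 10^(−0.4 × 7.357) = 1.141×10^-3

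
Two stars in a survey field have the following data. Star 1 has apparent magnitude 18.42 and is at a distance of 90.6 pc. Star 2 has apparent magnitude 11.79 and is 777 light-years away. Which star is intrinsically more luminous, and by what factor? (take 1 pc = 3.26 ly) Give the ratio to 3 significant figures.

Star 1: M = m − 5 log₁₀ d + 5 = 18.42 − 5·1.9571 + 5 = 13.634
Star 2: d = 777 ly / 3.26 = 238.3 pc
Star 2: M = m − 5 log₁₀ d + 5 = 11.79 − 5·2.3772 + 5 = 4.904
ΔM = M_1 − M_2 = 13.634 − (4.904) = 8.730; smaller M is more luminous → Star 2.
L ratio = 10^(0.4 |ΔM|) = 10^3.492 = 3106

Star 2 is more luminous, by a factor of 3110.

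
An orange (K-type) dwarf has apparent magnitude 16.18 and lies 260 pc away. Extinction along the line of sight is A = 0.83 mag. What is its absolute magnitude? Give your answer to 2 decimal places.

M ≈ 8.28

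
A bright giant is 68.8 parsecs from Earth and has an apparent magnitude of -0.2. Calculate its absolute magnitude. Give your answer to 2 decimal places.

M ≈ -4.39

5 log₁₀(d/10 pc) = 5 log₁₀(68.80) − 5 = 4.188
M = m − 5 log₁₀(d/10) = -0.2 − 4.188 = -4.388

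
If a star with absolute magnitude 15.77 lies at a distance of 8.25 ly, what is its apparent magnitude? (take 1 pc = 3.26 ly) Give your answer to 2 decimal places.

m ≈ 12.79

d = 8.25 ly / 3.26 = 2.531 pc
m = M + 5 log₁₀ d − 5 = 15.77 + 5·0.4032 − 5 = 12.786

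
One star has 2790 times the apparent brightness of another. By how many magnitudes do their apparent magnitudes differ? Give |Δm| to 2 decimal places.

|Δm| ≈ 8.61

Pogson: Δm = −2.5 log₁₀(ratio) = −2.5 log₁₀(2790) = −2.5 × 3.4456 = -8.614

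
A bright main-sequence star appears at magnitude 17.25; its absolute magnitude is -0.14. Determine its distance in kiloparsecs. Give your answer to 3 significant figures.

μ = m − M = 17.390
m − M = 5 log₁₀ d − 5
log₁₀ d = (m − M)/5 + 1 = 4.4780
d = 10^4.4780 = 30060 pc
= 30.06 kpc

d ≈ 30.1 kpc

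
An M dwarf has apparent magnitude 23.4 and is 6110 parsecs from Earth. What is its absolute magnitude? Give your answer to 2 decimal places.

5 log₁₀(d/10 pc) = 5 log₁₀(6110) − 5 = 13.930
M = m − 5 log₁₀(d/10) = 23.4 − 13.930 = 9.470

M ≈ 9.47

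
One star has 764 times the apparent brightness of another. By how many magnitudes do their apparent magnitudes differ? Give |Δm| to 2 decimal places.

|Δm| ≈ 7.21

Pogson: Δm = −2.5 log₁₀(ratio) = −2.5 log₁₀(764) = −2.5 × 2.8831 = -7.208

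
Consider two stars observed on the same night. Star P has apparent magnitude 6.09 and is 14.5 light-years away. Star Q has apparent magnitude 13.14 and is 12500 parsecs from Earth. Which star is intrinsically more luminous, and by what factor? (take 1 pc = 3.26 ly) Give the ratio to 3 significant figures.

Star P: d = 14.5 ly / 3.26 = 4.448 pc
Star P: M = m − 5 log₁₀ d + 5 = 6.09 − 5·0.6482 + 5 = 7.849
Star Q: M = m − 5 log₁₀ d + 5 = 13.14 − 5·4.0969 + 5 = -2.345
ΔM = M_P − M_Q = 7.849 − (-2.345) = 10.194; smaller M is more luminous → Star Q.
L ratio = 10^(0.4 |ΔM|) = 10^4.078 = 11950

Star Q is more luminous, by a factor of 12000.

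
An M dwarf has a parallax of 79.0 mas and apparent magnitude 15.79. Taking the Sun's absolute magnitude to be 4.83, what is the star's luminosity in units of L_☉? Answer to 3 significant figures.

L/L_☉ ≈ 6.62×10^-5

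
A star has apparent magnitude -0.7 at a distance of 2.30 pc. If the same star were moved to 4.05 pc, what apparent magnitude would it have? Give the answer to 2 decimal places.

m ≈ 0.53

Flux ∝ 1/d², so Δm = 5 log₁₀(d₂/d₁) = 5 log₁₀(4.05/2.30) = 1.229
m₂ = m₁ + Δm = -0.7 + (1.229) = 0.529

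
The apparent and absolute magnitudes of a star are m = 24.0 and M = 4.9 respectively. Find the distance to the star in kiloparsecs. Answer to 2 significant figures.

μ = m − M = 19.100
m − M = 5 log₁₀ d − 5
log₁₀ d = (m − M)/5 + 1 = 4.8200
d = 10^4.8200 = 66070 pc
= 66.07 kpc

d ≈ 66 kpc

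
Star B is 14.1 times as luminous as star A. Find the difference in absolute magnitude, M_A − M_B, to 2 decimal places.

Pogson: ΔM = −2.5 log₁₀(ratio) = −2.5 log₁₀(14.1) = −2.5 × 1.1492 = -2.873
Star B is brighter so has the smaller magnitude: M_A − M_B is positive.

M_A − M_B ≈ 2.87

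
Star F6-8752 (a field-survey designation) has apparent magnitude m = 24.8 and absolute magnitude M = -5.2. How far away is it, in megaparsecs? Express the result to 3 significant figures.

d ≈ 10.0 Mpc

Distance modulus: m − M = 24.8 − (-5.2) = 30.000
m − M = 5 log₁₀ d − 5
log₁₀ d = (m − M)/5 + 1 = 7.0000
d = 10^7.0000 = 1.000×10^7 pc
= 10.00 Mpc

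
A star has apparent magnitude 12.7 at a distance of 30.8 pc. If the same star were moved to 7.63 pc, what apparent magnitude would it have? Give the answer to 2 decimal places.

Flux ∝ 1/d², so Δm = 5 log₁₀(d₂/d₁) = 5 log₁₀(7.63/30.8) = -3.030
m₂ = m₁ + Δm = 12.7 + (-3.030) = 9.670

m ≈ 9.67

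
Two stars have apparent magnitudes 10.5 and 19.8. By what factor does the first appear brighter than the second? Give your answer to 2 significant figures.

Magnitude difference = -9.3
Flux ratio = 10^(−0.4 Δm) = 10^(−0.4 × -9.3) = 10^3.720 = 5248

5200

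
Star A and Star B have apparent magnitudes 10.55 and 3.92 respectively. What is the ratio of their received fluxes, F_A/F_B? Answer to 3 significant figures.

Magnitude difference = 6.63
Flux ratio = 10^(−0.4 Δm) = 10^(−0.4 × 6.63) = 10^-2.652 = 2.228×10^-3

F_A/F_B ≈ 2.23×10^-3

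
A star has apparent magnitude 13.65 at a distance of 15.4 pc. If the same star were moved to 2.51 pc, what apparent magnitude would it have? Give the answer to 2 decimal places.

Flux ∝ 1/d², so Δm = 5 log₁₀(d₂/d₁) = 5 log₁₀(2.51/15.4) = -3.939
m₂ = m₁ + Δm = 13.65 + (-3.939) = 9.711

m ≈ 9.71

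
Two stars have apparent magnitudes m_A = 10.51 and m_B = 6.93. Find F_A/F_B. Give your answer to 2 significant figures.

Magnitude difference = 3.58
Flux ratio = 10^(−0.4 Δm) = 10^(−0.4 × 3.58) = 10^-1.432 = 0.03698

F_A/F_B ≈ 0.037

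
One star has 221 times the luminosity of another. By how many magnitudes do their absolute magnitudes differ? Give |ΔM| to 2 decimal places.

|ΔM| ≈ 5.86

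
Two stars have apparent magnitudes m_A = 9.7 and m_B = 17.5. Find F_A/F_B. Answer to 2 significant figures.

F_A/F_B ≈ 1300

Δm = 9.7 − (17.5) = -7.8
Flux ratio = 10^(−0.4 Δm) = 10^(−0.4 × -7.8) = 10^3.120 = 1318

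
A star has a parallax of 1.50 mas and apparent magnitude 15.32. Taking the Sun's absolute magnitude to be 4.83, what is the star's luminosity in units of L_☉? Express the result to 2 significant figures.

L/L_☉ ≈ 0.28

d = 1/p = 1000/1.50 mas = 666.7 pc
M = m − 5 log₁₀ d + 5 = 15.32 − 5·2.8239 + 5 = 6.200
M − M_☉ = 6.200 − 4.83 = 1.370
L/L_☉ = 10^(−0.4 × 1.370) = 0.2830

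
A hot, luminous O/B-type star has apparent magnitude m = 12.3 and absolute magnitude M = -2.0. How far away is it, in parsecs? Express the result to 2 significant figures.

d ≈ 7200 pc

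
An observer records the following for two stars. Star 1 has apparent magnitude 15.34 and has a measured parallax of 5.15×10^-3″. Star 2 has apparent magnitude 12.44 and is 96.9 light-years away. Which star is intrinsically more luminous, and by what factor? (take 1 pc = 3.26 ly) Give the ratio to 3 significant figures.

Star 1: d = 1/p = 1/5.15×10^-3″ = 194.2 pc
Star 1: M = m − 5 log₁₀ d + 5 = 15.34 − 5·2.2882 + 5 = 8.899
Star 2: d = 96.9 ly / 3.26 = 29.72 pc
Star 2: M = m − 5 log₁₀ d + 5 = 12.44 − 5·1.4731 + 5 = 10.074
ΔM = M_1 − M_2 = 8.899 − (10.074) = -1.175; smaller M is more luminous → Star 1.
L ratio = 10^(0.4 |ΔM|) = 10^0.470 = 2.952

Star 1 is more luminous, by a factor of 2.95.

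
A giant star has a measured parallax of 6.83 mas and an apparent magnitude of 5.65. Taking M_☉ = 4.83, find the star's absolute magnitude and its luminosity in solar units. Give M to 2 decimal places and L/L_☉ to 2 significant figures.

M ≈ -0.18; L/L_☉ ≈ 100

d = 1/p = 1000/6.83 mas = 146.4 pc
M = m − 5 log₁₀ d + 5 = 5.65 − 5·2.1656 + 5 = -0.178
M − M_☉ = -0.178 − 4.83 = -5.008
L/L_☉ = 10^(−0.4 × -5.008) = 100.7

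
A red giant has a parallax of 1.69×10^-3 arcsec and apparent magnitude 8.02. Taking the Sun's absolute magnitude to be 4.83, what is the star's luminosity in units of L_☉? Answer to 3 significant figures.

d = 1/p = 1/1.69×10^-3″ = 591.7 pc
M = m − 5 log₁₀ d + 5 = 8.02 − 5·2.7721 + 5 = -0.841
M − M_☉ = -0.841 − 4.83 = -5.671
L/L_☉ = 10^(−0.4 × -5.671) = 185.4

L/L_☉ ≈ 185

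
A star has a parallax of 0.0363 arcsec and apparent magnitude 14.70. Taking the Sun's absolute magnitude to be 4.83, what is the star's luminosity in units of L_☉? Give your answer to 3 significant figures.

d = 1/p = 1/0.0363″ = 27.55 pc
M = m − 5 log₁₀ d + 5 = 14.70 − 5·1.4401 + 5 = 12.500
M − M_☉ = 12.500 − 4.83 = 7.670
L/L_☉ = 10^(−0.4 × 7.670) = 8.554×10^-4

L/L_☉ ≈ 8.55×10^-4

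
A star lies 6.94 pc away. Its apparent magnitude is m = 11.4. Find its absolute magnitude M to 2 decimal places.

M ≈ 12.19

5 log₁₀(d/10 pc) = 5 log₁₀(6.940) − 5 = -0.793
M = m − 5 log₁₀(d/10) = 11.4 + 0.793 = 12.193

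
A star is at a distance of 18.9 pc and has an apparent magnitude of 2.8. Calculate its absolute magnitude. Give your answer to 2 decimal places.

5 log₁₀(d/10 pc) = 5 log₁₀(18.90) − 5 = 1.382
M = m − 5 log₁₀(d/10) = 2.8 − 1.382 = 1.418

M ≈ 1.42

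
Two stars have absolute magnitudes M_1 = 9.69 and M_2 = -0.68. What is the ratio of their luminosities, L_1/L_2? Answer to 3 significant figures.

ΔM = M_1 − M_2 = 10.37
L_1/L_2 = 10^(−0.4 ΔM) = 10^-4.148 = 7.112×10^-5

L_1/L_2 ≈ 7.11×10^-5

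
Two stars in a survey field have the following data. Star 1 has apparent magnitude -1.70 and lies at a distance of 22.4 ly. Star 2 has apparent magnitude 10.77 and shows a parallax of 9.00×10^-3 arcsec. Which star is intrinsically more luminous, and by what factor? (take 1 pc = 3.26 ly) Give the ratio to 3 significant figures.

Star 1 is more luminous, by a factor of 372.

Star 1: d = 22.4 ly / 3.26 = 6.871 pc
Star 1: M = m − 5 log₁₀ d + 5 = -1.70 − 5·0.8370 + 5 = -0.885
Star 2: d = 1/p = 1/9.00×10^-3″ = 111.1 pc
Star 2: M = m − 5 log₁₀ d + 5 = 10.77 − 5·2.0458 + 5 = 5.541
ΔM = M_1 − M_2 = -0.885 − (5.541) = -6.426; smaller M is more luminous → Star 1.
L ratio = 10^(0.4 |ΔM|) = 10^2.571 = 372.0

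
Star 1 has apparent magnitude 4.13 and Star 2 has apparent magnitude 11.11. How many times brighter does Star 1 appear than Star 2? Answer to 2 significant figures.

Δm = 4.13 − (11.11) = -6.98
Flux ratio = 10^(−0.4 Δm) = 10^(−0.4 × -6.98) = 10^2.792 = 619.4

620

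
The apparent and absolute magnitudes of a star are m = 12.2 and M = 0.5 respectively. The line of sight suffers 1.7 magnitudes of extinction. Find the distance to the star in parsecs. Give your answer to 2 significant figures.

d ≈ 1000 pc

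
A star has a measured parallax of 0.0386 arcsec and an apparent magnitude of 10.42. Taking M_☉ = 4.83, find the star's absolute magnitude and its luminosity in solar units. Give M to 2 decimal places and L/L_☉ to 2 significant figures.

d = 1/p = 1/0.0386″ = 25.91 pc
M = m − 5 log₁₀ d + 5 = 10.42 − 5·1.4134 + 5 = 8.353
M − M_☉ = 8.353 − 4.83 = 3.523
L/L_☉ = 10^(−0.4 × 3.523) = 0.03898

M ≈ 8.35; L/L_☉ ≈ 0.039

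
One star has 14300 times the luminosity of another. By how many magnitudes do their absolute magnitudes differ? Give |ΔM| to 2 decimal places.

|ΔM| ≈ 10.39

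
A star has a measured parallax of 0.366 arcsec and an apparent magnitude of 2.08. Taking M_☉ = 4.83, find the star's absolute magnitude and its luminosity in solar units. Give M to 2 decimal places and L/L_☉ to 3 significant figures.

M ≈ 4.90; L/L_☉ ≈ 0.940

d = 1/p = 1/0.366″ = 2.732 pc
M = m − 5 log₁₀ d + 5 = 2.08 − 5·0.4365 + 5 = 4.897
M − M_☉ = 4.897 − 4.83 = 0.067
L/L_☉ = 10^(−0.4 × 0.067) = 0.9398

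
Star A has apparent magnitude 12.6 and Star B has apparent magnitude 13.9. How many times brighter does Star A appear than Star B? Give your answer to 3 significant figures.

Magnitude difference = -1.3
Flux ratio = 10^(−0.4 Δm) = 10^(−0.4 × -1.3) = 10^0.520 = 3.311

3.31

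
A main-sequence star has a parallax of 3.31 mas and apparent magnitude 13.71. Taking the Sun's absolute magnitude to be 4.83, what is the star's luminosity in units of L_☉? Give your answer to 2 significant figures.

d = 1/p = 1000/3.31 mas = 302.1 pc
M = m − 5 log₁₀ d + 5 = 13.71 − 5·2.4802 + 5 = 6.309
M − M_☉ = 6.309 − 4.83 = 1.479
L/L_☉ = 10^(−0.4 × 1.479) = 0.2561

L/L_☉ ≈ 0.26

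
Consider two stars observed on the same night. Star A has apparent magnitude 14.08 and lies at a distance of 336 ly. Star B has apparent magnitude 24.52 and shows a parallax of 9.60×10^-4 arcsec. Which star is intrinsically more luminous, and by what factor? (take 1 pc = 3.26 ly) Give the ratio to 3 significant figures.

Star A is more luminous, by a factor of 147.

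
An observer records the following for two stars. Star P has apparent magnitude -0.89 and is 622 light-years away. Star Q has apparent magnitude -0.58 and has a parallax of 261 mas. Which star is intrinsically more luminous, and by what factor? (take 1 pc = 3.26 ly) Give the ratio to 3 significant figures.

Star P is more luminous, by a factor of 3300.

Star P: d = 622 ly / 3.26 = 190.8 pc
Star P: M = m − 5 log₁₀ d + 5 = -0.89 − 5·2.2806 + 5 = -7.293
Star Q: p = 261 mas = 0.261″ → d = 1/p = 3.831 pc
Star Q: M = m − 5 log₁₀ d + 5 = -0.58 − 5·0.5834 + 5 = 1.503
ΔM = M_P − M_Q = -7.293 − (1.503) = -8.796; smaller M is more luminous → Star P.
L ratio = 10^(0.4 |ΔM|) = 10^3.518 = 3299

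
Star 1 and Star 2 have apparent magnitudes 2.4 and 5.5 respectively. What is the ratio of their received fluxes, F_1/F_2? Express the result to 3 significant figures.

F_1/F_2 ≈ 17.4

Δm = 2.4 − (5.5) = -3.1
Flux ratio = 10^(−0.4 Δm) = 10^(−0.4 × -3.1) = 10^1.240 = 17.38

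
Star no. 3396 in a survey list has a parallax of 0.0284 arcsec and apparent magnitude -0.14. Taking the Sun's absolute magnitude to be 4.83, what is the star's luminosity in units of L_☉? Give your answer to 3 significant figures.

L/L_☉ ≈ 1210

d = 1/p = 1/0.0284″ = 35.21 pc
M = m − 5 log₁₀ d + 5 = -0.14 − 5·1.5467 + 5 = -2.873
M − M_☉ = -2.873 − 4.83 = -7.703
L/L_☉ = 10^(−0.4 × -7.703) = 1206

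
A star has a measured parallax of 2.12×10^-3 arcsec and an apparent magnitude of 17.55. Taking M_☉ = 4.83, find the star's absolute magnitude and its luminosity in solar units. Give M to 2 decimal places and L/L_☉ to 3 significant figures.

M ≈ 9.18; L/L_☉ ≈ 0.0182

d = 1/p = 1/2.12×10^-3″ = 471.7 pc
M = m − 5 log₁₀ d + 5 = 17.55 − 5·2.6737 + 5 = 9.182
M − M_☉ = 9.182 − 4.83 = 4.352
L/L_☉ = 10^(−0.4 × 4.352) = 0.01817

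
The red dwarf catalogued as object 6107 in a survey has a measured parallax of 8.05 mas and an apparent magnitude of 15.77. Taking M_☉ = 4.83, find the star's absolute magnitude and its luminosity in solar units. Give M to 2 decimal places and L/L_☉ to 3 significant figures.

M ≈ 10.30; L/L_☉ ≈ 6.49×10^-3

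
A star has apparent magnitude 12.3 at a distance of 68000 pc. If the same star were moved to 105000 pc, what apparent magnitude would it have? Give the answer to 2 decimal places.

m ≈ 13.24

Flux ∝ 1/d², so Δm = 5 log₁₀(d₂/d₁) = 5 log₁₀(105000/68000) = 0.943
m₂ = m₁ + Δm = 12.3 + (0.943) = 13.243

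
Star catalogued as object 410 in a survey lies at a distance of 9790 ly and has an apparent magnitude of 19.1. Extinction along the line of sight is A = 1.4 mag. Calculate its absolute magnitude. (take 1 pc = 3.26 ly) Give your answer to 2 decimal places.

M ≈ 5.31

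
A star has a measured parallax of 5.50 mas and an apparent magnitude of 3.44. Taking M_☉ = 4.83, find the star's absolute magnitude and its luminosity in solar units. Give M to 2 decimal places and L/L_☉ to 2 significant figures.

M ≈ -2.86; L/L_☉ ≈ 1200

d = 1/p = 1000/5.50 mas = 181.8 pc
M = m − 5 log₁₀ d + 5 = 3.44 − 5·2.2596 + 5 = -2.858
M − M_☉ = -2.858 − 4.83 = -7.688
L/L_☉ = 10^(−0.4 × -7.688) = 1189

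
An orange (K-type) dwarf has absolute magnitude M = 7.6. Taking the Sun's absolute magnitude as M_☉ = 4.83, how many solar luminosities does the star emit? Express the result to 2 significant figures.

L/L_☉ ≈ 0.078

M − M_☉ = 7.6 − 4.83 = 2.770
L/L_☉ = 10^(−0.4 (M − M_☉)) = 10^-1.108 = 0.07798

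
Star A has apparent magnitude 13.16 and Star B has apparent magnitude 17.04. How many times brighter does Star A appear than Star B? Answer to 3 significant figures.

35.6

Δm = 13.16 − (17.04) = -3.88
Flux ratio = 10^(−0.4 Δm) = 10^(−0.4 × -3.88) = 10^1.552 = 35.65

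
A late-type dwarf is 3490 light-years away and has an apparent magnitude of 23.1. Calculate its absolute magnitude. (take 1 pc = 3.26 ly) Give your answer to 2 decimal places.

M ≈ 12.95

d = 3490 ly / 3.26 = 1071 pc
5 log₁₀(d/10 pc) = 5 log₁₀(1071) − 5 = 10.148
M = m − 5 log₁₀(d/10) = 23.1 − 10.148 = 12.952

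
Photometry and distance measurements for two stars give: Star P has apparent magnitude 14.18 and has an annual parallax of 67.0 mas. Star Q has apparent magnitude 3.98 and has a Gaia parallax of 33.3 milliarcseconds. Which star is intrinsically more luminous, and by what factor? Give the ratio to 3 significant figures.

Star Q is more luminous, by a factor of 48700.

Star P: p = 67.0 mas = 0.0670″ → d = 1/p = 14.93 pc
Star P: M = m − 5 log₁₀ d + 5 = 14.18 − 5·1.1739 + 5 = 13.310
Star Q: p = 33.3 mas = 0.0333″ → d = 1/p = 30.03 pc
Star Q: M = m − 5 log₁₀ d + 5 = 3.98 − 5·1.4776 + 5 = 1.592
ΔM = M_P − M_Q = 13.310 − (1.592) = 11.718; smaller M is more luminous → Star Q.
L ratio = 10^(0.4 |ΔM|) = 10^4.687 = 48670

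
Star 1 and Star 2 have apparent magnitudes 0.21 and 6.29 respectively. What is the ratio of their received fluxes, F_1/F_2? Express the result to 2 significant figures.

Δm = 0.21 − (6.29) = -6.08
Flux ratio = 10^(−0.4 Δm) = 10^(−0.4 × -6.08) = 10^2.432 = 270.4

F_1/F_2 ≈ 270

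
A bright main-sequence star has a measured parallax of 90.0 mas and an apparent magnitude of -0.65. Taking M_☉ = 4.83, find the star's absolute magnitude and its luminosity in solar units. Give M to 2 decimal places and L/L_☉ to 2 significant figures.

d = 1/p = 1000/90.0 mas = 11.11 pc
M = m − 5 log₁₀ d + 5 = -0.65 − 5·1.0458 + 5 = -0.879
M − M_☉ = -0.879 − 4.83 = -5.709
L/L_☉ = 10^(−0.4 × -5.709) = 192.1

M ≈ -0.88; L/L_☉ ≈ 190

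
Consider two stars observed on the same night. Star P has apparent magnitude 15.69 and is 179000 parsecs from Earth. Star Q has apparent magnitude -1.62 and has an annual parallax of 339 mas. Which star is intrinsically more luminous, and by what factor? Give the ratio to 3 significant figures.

Star P is more luminous, by a factor of 439.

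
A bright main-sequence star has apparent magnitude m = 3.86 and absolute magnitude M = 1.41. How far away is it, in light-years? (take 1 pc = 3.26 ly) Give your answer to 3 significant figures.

μ = m − M = 2.450
m − M = 5 log₁₀ d − 5
log₁₀ d = (m − M)/5 + 1 = 1.4900
d = 10^1.4900 = 30.90 pc
= 100.7 ly

d ≈ 101 ly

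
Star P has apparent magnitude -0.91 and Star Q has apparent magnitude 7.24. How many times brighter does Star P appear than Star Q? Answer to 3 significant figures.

1820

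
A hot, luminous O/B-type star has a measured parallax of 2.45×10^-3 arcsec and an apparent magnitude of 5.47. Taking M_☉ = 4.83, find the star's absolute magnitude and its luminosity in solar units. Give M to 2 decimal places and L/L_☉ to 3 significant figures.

d = 1/p = 1/2.45×10^-3″ = 408.2 pc
M = m − 5 log₁₀ d + 5 = 5.47 − 5·2.6108 + 5 = -2.584
M − M_☉ = -2.584 − 4.83 = -7.414
L/L_☉ = 10^(−0.4 × -7.414) = 924.0

M ≈ -2.58; L/L_☉ ≈ 924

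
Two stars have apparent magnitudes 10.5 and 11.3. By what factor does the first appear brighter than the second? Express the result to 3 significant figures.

Δm = 10.5 − (11.3) = -0.8
Flux ratio = 10^(−0.4 Δm) = 10^(−0.4 × -0.8) = 10^0.320 = 2.089

2.09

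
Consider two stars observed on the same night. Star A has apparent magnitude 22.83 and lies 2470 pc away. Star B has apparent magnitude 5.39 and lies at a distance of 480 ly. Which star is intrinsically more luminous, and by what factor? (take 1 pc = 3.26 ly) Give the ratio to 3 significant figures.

Star A: M = m − 5 log₁₀ d + 5 = 22.83 − 5·3.3927 + 5 = 10.867
Star B: d = 480 ly / 3.26 = 147.2 pc
Star B: M = m − 5 log₁₀ d + 5 = 5.39 − 5·2.1680 + 5 = -0.450
ΔM = M_A − M_B = 10.867 − (-0.450) = 11.317; smaller M is more luminous → Star B.
L ratio = 10^(0.4 |ΔM|) = 10^4.527 = 33620

Star B is more luminous, by a factor of 33600.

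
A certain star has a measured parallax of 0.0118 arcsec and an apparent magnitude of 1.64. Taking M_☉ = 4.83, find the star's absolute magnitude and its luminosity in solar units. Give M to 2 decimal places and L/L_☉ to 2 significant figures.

M ≈ -3.00; L/L_☉ ≈ 1400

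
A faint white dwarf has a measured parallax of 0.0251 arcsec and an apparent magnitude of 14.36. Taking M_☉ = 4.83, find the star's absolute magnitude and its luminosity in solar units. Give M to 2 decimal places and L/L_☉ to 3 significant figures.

d = 1/p = 1/0.0251″ = 39.84 pc
M = m − 5 log₁₀ d + 5 = 14.36 − 5·1.6003 + 5 = 11.358
M − M_☉ = 11.358 − 4.83 = 6.528
L/L_☉ = 10^(−0.4 × 6.528) = 2.447×10^-3

M ≈ 11.36; L/L_☉ ≈ 2.45×10^-3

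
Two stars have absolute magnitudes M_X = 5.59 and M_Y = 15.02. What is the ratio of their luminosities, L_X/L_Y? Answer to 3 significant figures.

L_X/L_Y ≈ 5920

ΔM = M_X − M_Y = -9.43
L_X/L_Y = 10^(−0.4 ΔM) = 10^3.772 = 5916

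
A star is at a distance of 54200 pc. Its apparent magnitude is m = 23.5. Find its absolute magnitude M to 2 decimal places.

5 log₁₀(d/10 pc) = 5 log₁₀(54200) − 5 = 18.670
M = m − 5 log₁₀(d/10) = 23.5 − 18.670 = 4.830

M ≈ 4.83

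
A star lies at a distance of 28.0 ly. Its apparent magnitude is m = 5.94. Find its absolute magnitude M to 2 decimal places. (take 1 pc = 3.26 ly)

M ≈ 6.27

d = 28.0 ly / 3.26 = 8.589 pc
5 log₁₀(d/10 pc) = 5 log₁₀(8.589) − 5 = -0.330
M = m − 5 log₁₀(d/10) = 5.94 + 0.330 = 6.270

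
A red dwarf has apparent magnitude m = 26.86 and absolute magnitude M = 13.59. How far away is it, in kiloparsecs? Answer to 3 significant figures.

d ≈ 4.51 kpc

Distance modulus: m − M = 26.86 − (13.59) = 13.270
m − M = 5 log₁₀ d − 5
log₁₀ d = (m − M)/5 + 1 = 3.6540
d = 10^3.6540 = 4508 pc
= 4.508 kpc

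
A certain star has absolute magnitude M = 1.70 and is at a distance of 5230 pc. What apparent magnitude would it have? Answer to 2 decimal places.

m = M + 5 log₁₀ d − 5 = 1.70 + 5·3.7185 − 5 = 15.293

m ≈ 15.29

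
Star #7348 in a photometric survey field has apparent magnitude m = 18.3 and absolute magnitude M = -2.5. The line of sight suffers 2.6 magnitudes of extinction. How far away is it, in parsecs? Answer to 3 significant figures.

d ≈ 43700 pc

m − M = 5 log₁₀(d/10 pc) + A  ⇒  18.3 − (-2.5) − 2.6 = 5 log₁₀(d/10)
18.200 = 5 log₁₀(d/10)
log₁₀ d = (m − M − A)/5 + 1 = 4.6400
d = 10^4.6400 = 43650 pc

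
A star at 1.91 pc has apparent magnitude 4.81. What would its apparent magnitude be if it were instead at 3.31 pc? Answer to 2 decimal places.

m ≈ 6.00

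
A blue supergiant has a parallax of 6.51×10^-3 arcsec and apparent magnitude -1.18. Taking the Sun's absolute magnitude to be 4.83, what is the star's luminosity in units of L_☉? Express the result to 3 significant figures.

d = 1/p = 1/6.51×10^-3″ = 153.6 pc
M = m − 5 log₁₀ d + 5 = -1.18 − 5·2.1864 + 5 = -7.112
M − M_☉ = -7.112 − 4.83 = -11.942
L/L_☉ = 10^(−0.4 × -11.942) = 59820

L/L_☉ ≈ 59800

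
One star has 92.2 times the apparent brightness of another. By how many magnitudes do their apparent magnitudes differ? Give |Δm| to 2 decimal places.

Pogson: Δm = −2.5 log₁₀(ratio) = −2.5 log₁₀(92.2) = −2.5 × 1.9647 = -4.912

|Δm| ≈ 4.91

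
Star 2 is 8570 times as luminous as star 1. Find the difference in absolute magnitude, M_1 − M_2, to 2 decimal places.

Pogson: ΔM = −2.5 log₁₀(ratio) = −2.5 log₁₀(8570) = −2.5 × 3.9330 = -9.832
Star 2 is brighter so has the smaller magnitude: M_1 − M_2 is positive.

M_1 − M_2 ≈ 9.83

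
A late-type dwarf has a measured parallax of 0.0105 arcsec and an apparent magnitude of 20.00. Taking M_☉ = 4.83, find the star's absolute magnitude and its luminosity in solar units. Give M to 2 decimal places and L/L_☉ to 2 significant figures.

M ≈ 15.11; L/L_☉ ≈ 7.8×10^-5

d = 1/p = 1/0.0105″ = 95.24 pc
M = m − 5 log₁₀ d + 5 = 20.00 − 5·1.9788 + 5 = 15.106
M − M_☉ = 15.106 − 4.83 = 10.276
L/L_☉ = 10^(−0.4 × 10.276) = 7.756×10^-5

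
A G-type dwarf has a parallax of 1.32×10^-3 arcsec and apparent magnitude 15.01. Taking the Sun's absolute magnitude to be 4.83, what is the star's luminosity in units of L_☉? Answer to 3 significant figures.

L/L_☉ ≈ 0.486

d = 1/p = 1/1.32×10^-3″ = 757.6 pc
M = m − 5 log₁₀ d + 5 = 15.01 − 5·2.8794 + 5 = 5.613
M − M_☉ = 5.613 − 4.83 = 0.783
L/L_☉ = 10^(−0.4 × 0.783) = 0.4862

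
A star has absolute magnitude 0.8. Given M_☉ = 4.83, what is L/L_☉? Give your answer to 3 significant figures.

M − M_☉ = 0.8 − 4.83 = -4.030
L/L_☉ = 10^(−0.4 (M − M_☉)) = 10^1.612 = 40.93

L/L_☉ ≈ 40.9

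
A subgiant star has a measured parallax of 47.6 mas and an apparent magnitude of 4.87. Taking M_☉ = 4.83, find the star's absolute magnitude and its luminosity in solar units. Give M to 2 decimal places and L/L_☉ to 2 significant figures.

M ≈ 3.26; L/L_☉ ≈ 4.3

d = 1/p = 1000/47.6 mas = 21.01 pc
M = m − 5 log₁₀ d + 5 = 4.87 − 5·1.3224 + 5 = 3.258
M − M_☉ = 3.258 − 4.83 = -1.572
L/L_☉ = 10^(−0.4 × -1.572) = 4.254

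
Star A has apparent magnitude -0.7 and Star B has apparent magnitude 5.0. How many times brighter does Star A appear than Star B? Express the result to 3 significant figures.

191

Δm = -0.7 − (5.0) = -5.7
Flux ratio = 10^(−0.4 Δm) = 10^(−0.4 × -5.7) = 10^2.280 = 190.5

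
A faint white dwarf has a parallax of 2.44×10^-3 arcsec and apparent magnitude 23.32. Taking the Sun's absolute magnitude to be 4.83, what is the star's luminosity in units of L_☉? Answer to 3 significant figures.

d = 1/p = 1/2.44×10^-3″ = 409.8 pc
M = m − 5 log₁₀ d + 5 = 23.32 − 5·2.6126 + 5 = 15.257
M − M_☉ = 15.257 − 4.83 = 10.427
L/L_☉ = 10^(−0.4 × 10.427) = 6.749×10^-5

L/L_☉ ≈ 6.75×10^-5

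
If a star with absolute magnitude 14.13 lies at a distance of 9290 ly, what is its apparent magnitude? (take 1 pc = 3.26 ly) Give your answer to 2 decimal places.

d = 9290 ly / 3.26 = 2850 pc
m = M + 5 log₁₀ d − 5 = 14.13 + 5·3.4548 − 5 = 26.404

m ≈ 26.40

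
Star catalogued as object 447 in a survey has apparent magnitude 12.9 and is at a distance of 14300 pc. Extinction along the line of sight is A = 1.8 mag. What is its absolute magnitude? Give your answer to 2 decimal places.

5 log₁₀(d/10 pc) = 5 log₁₀(14300) − 5 = 15.777
M = m − 5 log₁₀(d/10) − A = 12.9 − 15.777 − 1.8 = -4.677

M ≈ -4.68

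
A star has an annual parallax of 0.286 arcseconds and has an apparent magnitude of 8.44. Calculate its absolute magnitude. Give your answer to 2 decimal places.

M ≈ 10.72

d = 1/p = 1/0.286″ = 3.497 pc
5 log₁₀(d/10 pc) = 5 log₁₀(3.497) − 5 = -2.282
M = m − 5 log₁₀(d/10) = 8.44 + 2.282 = 10.722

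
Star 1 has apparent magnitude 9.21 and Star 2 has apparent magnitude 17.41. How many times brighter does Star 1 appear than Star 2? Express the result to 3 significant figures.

Magnitude difference = -8.20
Flux ratio = 10^(−0.4 Δm) = 10^(−0.4 × -8.20) = 10^3.280 = 1905

1910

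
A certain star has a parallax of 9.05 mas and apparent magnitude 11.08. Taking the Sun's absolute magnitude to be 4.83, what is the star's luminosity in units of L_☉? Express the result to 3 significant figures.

L/L_☉ ≈ 0.386

d = 1/p = 1000/9.05 mas = 110.5 pc
M = m − 5 log₁₀ d + 5 = 11.08 − 5·2.0434 + 5 = 5.863
M − M_☉ = 5.863 − 4.83 = 1.033
L/L_☉ = 10^(−0.4 × 1.033) = 0.3861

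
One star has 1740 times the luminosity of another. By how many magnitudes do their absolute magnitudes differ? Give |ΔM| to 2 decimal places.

|ΔM| ≈ 8.10

Pogson: ΔM = −2.5 log₁₀(ratio) = −2.5 log₁₀(1740) = −2.5 × 3.2405 = -8.101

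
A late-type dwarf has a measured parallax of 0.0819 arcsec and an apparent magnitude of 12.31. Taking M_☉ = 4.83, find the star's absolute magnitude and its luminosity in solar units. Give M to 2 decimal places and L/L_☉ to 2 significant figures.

M ≈ 11.88; L/L_☉ ≈ 1.5×10^-3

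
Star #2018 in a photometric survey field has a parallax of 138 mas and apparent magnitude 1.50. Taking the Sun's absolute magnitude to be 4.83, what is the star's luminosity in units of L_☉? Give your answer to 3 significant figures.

L/L_☉ ≈ 11.3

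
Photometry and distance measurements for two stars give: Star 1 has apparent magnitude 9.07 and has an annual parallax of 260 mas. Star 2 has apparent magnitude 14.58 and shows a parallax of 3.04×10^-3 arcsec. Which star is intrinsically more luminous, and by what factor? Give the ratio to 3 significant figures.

Star 1: p = 260 mas = 0.260″ → d = 1/p = 3.846 pc
Star 1: M = m − 5 log₁₀ d + 5 = 9.07 − 5·0.5850 + 5 = 11.145
Star 2: d = 1/p = 1/3.04×10^-3″ = 328.9 pc
Star 2: M = m − 5 log₁₀ d + 5 = 14.58 − 5·2.5171 + 5 = 6.994
ΔM = M_1 − M_2 = 11.145 − (6.994) = 4.150; smaller M is more luminous → Star 2.
L ratio = 10^(0.4 |ΔM|) = 10^1.660 = 45.73

Star 2 is more luminous, by a factor of 45.7.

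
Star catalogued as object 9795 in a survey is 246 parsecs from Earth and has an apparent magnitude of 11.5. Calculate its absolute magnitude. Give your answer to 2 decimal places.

5 log₁₀(d/10 pc) = 5 log₁₀(246.0) − 5 = 6.955
M = m − 5 log₁₀(d/10) = 11.5 − 6.955 = 4.545

M ≈ 4.55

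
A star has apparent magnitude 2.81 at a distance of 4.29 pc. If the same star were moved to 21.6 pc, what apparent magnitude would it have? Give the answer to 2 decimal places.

m ≈ 6.32

Flux ∝ 1/d², so Δm = 5 log₁₀(d₂/d₁) = 5 log₁₀(21.6/4.29) = 3.510
m₂ = m₁ + Δm = 2.81 + (3.510) = 6.320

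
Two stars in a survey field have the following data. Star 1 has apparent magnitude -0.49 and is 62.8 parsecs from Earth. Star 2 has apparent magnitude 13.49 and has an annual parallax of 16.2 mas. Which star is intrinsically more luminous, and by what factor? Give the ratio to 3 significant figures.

Star 1: M = m − 5 log₁₀ d + 5 = -0.49 − 5·1.7980 + 5 = -4.480
Star 2: p = 16.2 mas = 0.0162″ → d = 1/p = 61.73 pc
Star 2: M = m − 5 log₁₀ d + 5 = 13.49 − 5·1.7905 + 5 = 9.538
ΔM = M_1 − M_2 = -4.480 − (9.538) = -14.017; smaller M is more luminous → Star 1.
L ratio = 10^(0.4 |ΔM|) = 10^5.607 = 404500

Star 1 is more luminous, by a factor of 405000.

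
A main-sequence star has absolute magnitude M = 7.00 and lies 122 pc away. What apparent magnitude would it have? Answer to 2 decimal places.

m = M + 5 log₁₀ d − 5 = 7.00 + 5·2.0864 − 5 = 12.432

m ≈ 12.43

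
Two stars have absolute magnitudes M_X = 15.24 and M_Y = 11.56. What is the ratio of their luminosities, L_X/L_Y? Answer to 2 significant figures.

L_X/L_Y ≈ 0.034

ΔM = M_X − M_Y = 3.68
L_X/L_Y = 10^(−0.4 ΔM) = 10^-1.472 = 0.03373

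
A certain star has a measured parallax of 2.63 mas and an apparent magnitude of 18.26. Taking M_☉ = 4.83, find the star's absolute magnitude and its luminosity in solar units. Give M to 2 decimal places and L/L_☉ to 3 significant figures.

M ≈ 10.36; L/L_☉ ≈ 6.14×10^-3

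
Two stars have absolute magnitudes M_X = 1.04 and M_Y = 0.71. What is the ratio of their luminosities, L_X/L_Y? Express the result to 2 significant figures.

ΔM = M_X − M_Y = 0.33
L_X/L_Y = 10^(−0.4 ΔM) = 10^-0.132 = 0.7379

L_X/L_Y ≈ 0.74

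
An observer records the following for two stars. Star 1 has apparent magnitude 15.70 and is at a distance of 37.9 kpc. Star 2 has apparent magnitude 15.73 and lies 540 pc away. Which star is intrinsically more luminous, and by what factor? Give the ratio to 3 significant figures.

Star 1: d = 37.9 kpc = 37900 pc
Star 1: M = m − 5 log₁₀ d + 5 = 15.70 − 5·4.5786 + 5 = -2.193
Star 2: M = m − 5 log₁₀ d + 5 = 15.73 − 5·2.7324 + 5 = 7.068
ΔM = M_1 − M_2 = -2.193 − (7.068) = -9.261; smaller M is more luminous → Star 1.
L ratio = 10^(0.4 |ΔM|) = 10^3.704 = 5064

Star 1 is more luminous, by a factor of 5060.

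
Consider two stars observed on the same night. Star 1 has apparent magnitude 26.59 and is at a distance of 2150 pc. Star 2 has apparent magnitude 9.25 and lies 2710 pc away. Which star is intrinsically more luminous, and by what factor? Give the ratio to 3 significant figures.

Star 1: M = m − 5 log₁₀ d + 5 = 26.59 − 5·3.3324 + 5 = 14.928
Star 2: M = m − 5 log₁₀ d + 5 = 9.25 − 5·3.4330 + 5 = -2.915
ΔM = M_1 − M_2 = 14.928 − (-2.915) = 17.843; smaller M is more luminous → Star 2.
L ratio = 10^(0.4 |ΔM|) = 10^7.137 = 1.371×10^7

Star 2 is more luminous, by a factor of 1.37×10^7.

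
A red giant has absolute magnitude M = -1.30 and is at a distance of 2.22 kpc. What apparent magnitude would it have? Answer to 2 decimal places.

m ≈ 10.43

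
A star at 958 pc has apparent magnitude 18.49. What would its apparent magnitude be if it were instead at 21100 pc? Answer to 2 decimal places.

Flux ∝ 1/d², so Δm = 5 log₁₀(d₂/d₁) = 5 log₁₀(21100/958) = 6.715
m₂ = m₁ + Δm = 18.49 + (6.715) = 25.205

m ≈ 25.20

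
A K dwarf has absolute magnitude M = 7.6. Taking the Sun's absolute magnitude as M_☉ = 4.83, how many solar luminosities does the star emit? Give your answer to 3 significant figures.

L/L_☉ ≈ 0.0780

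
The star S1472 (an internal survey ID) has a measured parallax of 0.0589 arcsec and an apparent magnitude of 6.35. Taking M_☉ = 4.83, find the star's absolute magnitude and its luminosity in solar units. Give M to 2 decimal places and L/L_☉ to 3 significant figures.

M ≈ 5.20; L/L_☉ ≈ 0.711

d = 1/p = 1/0.0589″ = 16.98 pc
M = m − 5 log₁₀ d + 5 = 6.35 − 5·1.2299 + 5 = 5.201
M − M_☉ = 5.201 − 4.83 = 0.371
L/L_☉ = 10^(−0.4 × 0.371) = 0.7108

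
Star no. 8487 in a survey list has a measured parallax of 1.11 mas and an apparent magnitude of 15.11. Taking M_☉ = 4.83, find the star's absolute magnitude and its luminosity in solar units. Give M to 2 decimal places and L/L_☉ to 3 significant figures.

M ≈ 5.34; L/L_☉ ≈ 0.627

d = 1/p = 1000/1.11 mas = 900.9 pc
M = m − 5 log₁₀ d + 5 = 15.11 − 5·2.9547 + 5 = 5.337
M − M_☉ = 5.337 − 4.83 = 0.507
L/L_☉ = 10^(−0.4 × 0.507) = 0.6271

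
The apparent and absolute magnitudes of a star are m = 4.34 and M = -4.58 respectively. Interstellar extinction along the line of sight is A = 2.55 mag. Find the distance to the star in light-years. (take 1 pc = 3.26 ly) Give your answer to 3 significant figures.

d ≈ 613 ly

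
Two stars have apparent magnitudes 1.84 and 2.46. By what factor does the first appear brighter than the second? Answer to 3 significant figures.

1.77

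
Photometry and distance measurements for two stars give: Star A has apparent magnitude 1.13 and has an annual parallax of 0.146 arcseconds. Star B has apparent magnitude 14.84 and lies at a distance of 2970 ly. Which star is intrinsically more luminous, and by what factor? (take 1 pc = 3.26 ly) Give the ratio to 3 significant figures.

Star A: d = 1/p = 1/0.146″ = 6.849 pc
Star A: M = m − 5 log₁₀ d + 5 = 1.13 − 5·0.8356 + 5 = 1.952
Star B: d = 2970 ly / 3.26 = 911.0 pc
Star B: M = m − 5 log₁₀ d + 5 = 14.84 − 5·2.9595 + 5 = 5.042
ΔM = M_A − M_B = 1.952 − (5.042) = -3.091; smaller M is more luminous → Star A.
L ratio = 10^(0.4 |ΔM|) = 10^1.236 = 17.23

Star A is more luminous, by a factor of 17.2.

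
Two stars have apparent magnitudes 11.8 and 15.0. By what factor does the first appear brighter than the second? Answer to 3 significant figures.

19.1

Magnitude difference = -3.2
Flux ratio = 10^(−0.4 Δm) = 10^(−0.4 × -3.2) = 10^1.280 = 19.05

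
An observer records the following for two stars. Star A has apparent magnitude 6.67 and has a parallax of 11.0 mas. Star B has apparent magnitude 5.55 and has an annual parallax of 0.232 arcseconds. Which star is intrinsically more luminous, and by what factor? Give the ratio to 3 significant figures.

Star A is more luminous, by a factor of 159.

Star A: p = 11.0 mas = 0.0110″ → d = 1/p = 90.91 pc
Star A: M = m − 5 log₁₀ d + 5 = 6.67 − 5·1.9586 + 5 = 1.877
Star B: d = 1/p = 1/0.232″ = 4.310 pc
Star B: M = m − 5 log₁₀ d + 5 = 5.55 − 5·0.6345 + 5 = 7.377
ΔM = M_A − M_B = 1.877 − (7.377) = -5.500; smaller M is more luminous → Star A.
L ratio = 10^(0.4 |ΔM|) = 10^2.200 = 158.6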